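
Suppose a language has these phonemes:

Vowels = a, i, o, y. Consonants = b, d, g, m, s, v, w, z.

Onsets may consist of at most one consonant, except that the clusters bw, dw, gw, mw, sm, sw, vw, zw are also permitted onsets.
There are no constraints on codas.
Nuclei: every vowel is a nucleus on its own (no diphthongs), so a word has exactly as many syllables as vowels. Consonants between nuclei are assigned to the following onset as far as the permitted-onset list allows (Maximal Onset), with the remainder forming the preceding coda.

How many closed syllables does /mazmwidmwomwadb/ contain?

3

The vowels are a, i, o, a — 4 nuclei, so 4 syllables.
σ1/σ2 boundary: /zmw/ — longest licit onset from the right is /mw/, leaving /z/ as coda.
σ2/σ3 boundary: /dmw/; trying suffixes from longest down, /mw/ is the first permitted one, so coda /d/ | onset /mw/.
σ3/σ4 boundary: cluster /mw/ — /mw/ is itself a permitted onset, so the whole cluster goes right; preceding coda = ∅.
Result: maz.mwid.mwo.mwadb.
Classifying each syllable: /maz/ (closed), /mwid/ (closed), /mwo/ (open), /mwadb/ (closed).
Closed syllables: 3.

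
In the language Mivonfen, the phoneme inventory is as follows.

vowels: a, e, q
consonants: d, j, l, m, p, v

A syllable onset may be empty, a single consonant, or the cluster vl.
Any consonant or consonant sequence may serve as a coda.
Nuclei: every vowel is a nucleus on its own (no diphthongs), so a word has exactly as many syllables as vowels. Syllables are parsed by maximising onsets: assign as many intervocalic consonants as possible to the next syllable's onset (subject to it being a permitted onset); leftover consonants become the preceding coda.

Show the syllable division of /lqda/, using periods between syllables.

lq.da

Vowels present: q, a; each is a nucleus, giving 2 syllables.
/q…a/ gap (V1→V2): /d/ → onset of the next syllable (single consonants are always licit onsets).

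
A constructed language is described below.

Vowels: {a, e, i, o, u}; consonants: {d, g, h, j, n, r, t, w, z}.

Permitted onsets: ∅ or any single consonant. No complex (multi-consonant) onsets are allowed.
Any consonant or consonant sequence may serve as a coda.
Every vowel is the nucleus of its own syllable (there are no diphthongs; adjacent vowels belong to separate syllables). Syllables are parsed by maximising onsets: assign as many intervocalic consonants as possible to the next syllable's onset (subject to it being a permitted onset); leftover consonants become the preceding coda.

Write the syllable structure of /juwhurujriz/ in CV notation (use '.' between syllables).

Vowels present: u, u, u, i; each is a nucleus, giving 4 syllables.
Between /u/ (V1) and /u/ (V2): /wh/ splits as /w/ + /h/ (/h/ is the longest suffix that is a licit onset).
Between /u/ (V2) and /u/ (V3): /r/ → onset of the next syllable (single consonants are always licit onsets).
Between /u/ (V3) and /i/ (V4): /jr/ splits as /j/ + /r/ (/r/ is the longest suffix that is a licit onset).
Syllabification: juw.hu.ruj.riz.
Mapping each syllable to C/V: /juw/ → CVC, /hu/ → CV, /ruj/ → CVC, /riz/ → CVC.

CVC.CV.CVC.CVC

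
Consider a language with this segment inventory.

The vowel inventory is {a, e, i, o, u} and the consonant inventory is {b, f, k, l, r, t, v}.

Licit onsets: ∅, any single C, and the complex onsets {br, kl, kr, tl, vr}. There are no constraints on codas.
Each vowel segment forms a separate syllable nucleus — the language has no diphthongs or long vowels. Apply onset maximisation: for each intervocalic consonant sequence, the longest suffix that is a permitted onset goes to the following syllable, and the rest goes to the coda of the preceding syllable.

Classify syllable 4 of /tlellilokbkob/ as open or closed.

The vowels are e, i, o, o — 4 nuclei, so 4 syllables.
σ1/σ2 boundary: /ll/ splits as /l/ + /l/ (/l/ is the longest suffix that is a licit onset).
σ2/σ3 boundary: /l/ is a single consonant, so it becomes the next onset.
σ3/σ4 boundary: /kbk/ — longest licit onset from the right is /k/, leaving /kb/ as coda.
Syllabification: tlel.li.lokb.kob.
Syllable 4 is /kob/ with coda /b/, so it is closed.

closed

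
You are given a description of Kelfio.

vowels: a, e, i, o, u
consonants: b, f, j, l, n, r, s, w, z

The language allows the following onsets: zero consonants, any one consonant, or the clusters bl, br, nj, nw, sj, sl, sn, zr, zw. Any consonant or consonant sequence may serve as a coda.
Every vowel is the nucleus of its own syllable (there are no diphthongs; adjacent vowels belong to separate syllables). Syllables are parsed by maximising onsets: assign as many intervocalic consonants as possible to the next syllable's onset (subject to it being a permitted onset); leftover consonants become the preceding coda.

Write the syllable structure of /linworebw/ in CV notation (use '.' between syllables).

The vowels are i, o, e — 3 nuclei, so 3 syllables.
V1 /i/ – V2 /o/: /nw/ — entire cluster is a permitted onset → onset /nw/, coda ∅.
V2 /o/ – V3 /e/: /r/ is a single consonant, so it becomes the next onset.
Result: li.nwo.rebw.
Mapping each syllable to C/V: /li/ → CV, /nwo/ → CCV, /rebw/ → CVCC.

CV.CCV.CVCC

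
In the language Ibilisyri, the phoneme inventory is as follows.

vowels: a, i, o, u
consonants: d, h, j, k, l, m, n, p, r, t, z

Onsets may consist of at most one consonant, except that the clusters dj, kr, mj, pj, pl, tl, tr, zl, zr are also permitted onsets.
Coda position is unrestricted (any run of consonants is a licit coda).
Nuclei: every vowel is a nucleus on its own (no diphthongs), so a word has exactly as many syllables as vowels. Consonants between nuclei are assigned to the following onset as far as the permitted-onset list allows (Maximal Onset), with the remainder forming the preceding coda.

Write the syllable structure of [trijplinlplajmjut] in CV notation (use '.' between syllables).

Nuclei (vowels): i, i, a, u → 4 syllables.
V1 /i/ – V2 /i/: /jpl/ — longest licit onset from the right is /pl/, leaving /j/ as coda.
V2 /i/ – V3 /a/: cluster /nlpl/ — the longest permitted-onset suffix is /pl/; onset = /pl/, preceding coda = /nl/.
V3 /a/ – V4 /u/: /jmj/ splits as /j/ + /mj/ (/mj/ is the longest suffix that is a licit onset).
Syllabification: trij.plinl.plaj.mjut.
Mapping each syllable to C/V: /trij/ → CCVC, /plinl/ → CCVCC, /plaj/ → CCVC, /mjut/ → CCVC.

CCVC.CCVCC.CCVC.CCVC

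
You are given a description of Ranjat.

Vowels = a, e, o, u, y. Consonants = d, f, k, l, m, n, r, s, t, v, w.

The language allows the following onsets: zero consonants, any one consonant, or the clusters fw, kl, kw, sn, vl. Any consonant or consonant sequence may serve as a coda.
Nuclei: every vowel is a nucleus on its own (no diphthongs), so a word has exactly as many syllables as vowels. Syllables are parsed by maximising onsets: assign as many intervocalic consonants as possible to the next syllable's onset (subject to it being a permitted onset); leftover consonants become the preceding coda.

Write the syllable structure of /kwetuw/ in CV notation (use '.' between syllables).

Nuclei (vowels): e, u → 2 syllables.
/e…u/ gap (V1→V2): /t/ is a single consonant, so it becomes the next onset.
So the parse is kwe.tuw.
Mapping each syllable to C/V: /kwe/ → CCV, /tuw/ → CVC.

CCV.CVC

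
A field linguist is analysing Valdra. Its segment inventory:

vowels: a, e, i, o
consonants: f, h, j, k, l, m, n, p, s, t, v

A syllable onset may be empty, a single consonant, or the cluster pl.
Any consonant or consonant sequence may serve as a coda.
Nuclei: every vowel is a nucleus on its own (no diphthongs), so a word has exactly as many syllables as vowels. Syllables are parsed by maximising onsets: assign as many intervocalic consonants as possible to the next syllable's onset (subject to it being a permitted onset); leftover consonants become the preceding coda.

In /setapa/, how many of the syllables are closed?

The vowels are e, a, a — 3 nuclei, so 3 syllables.
/e…a/ gap (V1→V2): just /t/ — single C goes to the following onset.
/a…a/ gap (V2→V3): just /p/ — single C goes to the following onset.
So the parse is se.ta.pa.
Classifying each syllable: /se/ (open), /ta/ (open), /pa/ (open).
Closed syllables: 0.

0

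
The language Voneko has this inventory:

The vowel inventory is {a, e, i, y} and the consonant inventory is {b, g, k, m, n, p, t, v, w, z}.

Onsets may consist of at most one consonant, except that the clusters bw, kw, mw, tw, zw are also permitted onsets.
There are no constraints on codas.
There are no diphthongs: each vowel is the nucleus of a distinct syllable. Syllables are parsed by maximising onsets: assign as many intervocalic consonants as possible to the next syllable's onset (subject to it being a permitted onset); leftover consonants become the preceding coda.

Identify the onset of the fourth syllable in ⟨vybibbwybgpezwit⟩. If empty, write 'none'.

p

The vowels are y, i, y, e, i — 5 nuclei, so 5 syllables.
V1 /y/ – V2 /i/: /b/ → onset of the next syllable (single consonants are always licit onsets).
V2 /i/ – V3 /y/: /bbw/ splits as /b/ + /bw/ (/bw/ is the longest suffix that is a licit onset).
V3 /y/ – V4 /e/: /bgp/; trying suffixes from longest down, /p/ is the first permitted one, so coda /bg/ | onset /p/.
V4 /e/ – V5 /i/: /zw/ is a licit onset in full, so it all attaches to the next syllable.
Putting it together: vy.bib.bwybg.pe.zwit.
Syllable 4 is /pe/: onset /p/, nucleus /e/, coda ∅.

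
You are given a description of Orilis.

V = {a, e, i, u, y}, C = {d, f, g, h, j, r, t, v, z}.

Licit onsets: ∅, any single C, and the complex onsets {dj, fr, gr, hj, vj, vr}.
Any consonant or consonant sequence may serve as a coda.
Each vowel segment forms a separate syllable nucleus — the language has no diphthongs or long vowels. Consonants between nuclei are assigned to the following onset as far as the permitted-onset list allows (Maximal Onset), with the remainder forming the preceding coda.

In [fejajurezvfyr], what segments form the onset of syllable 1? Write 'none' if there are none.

f

The vowels are e, a, u, e, y — 5 nuclei, so 5 syllables.
σ1/σ2 boundary: just /j/ — single C goes to the following onset.
σ2/σ3 boundary: just /j/ — single C goes to the following onset.
σ3/σ4 boundary: /r/ → onset of the next syllable (single consonants are always licit onsets).
σ4/σ5 boundary: cluster /zvf/ — the longest permitted-onset suffix is /f/; onset = /f/, preceding coda = /zv/.
Putting it together: fe.ja.ju.rezv.fyr.
Syllable 1 is /fe/: onset /f/, nucleus /e/, coda ∅.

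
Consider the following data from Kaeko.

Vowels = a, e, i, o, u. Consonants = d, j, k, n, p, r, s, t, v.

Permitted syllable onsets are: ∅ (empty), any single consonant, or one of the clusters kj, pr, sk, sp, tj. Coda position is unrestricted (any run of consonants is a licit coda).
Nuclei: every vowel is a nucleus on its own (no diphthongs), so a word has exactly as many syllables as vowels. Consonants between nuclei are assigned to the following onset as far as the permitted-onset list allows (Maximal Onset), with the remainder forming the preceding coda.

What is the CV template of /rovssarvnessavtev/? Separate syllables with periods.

CVCC.CVCC.CVC.CVC.CVC

Nuclei (vowels): o, a, e, a, e → 5 syllables.
σ1/σ2 boundary: /vss/; trying suffixes from longest down, /s/ is the first permitted one, so coda /vs/ | onset /s/.
σ2/σ3 boundary: /rvn/ — longest licit onset from the right is /n/, leaving /rv/ as coda.
σ3/σ4 boundary: /ss/; trying suffixes from longest down, /s/ is the first permitted one, so coda /s/ | onset /s/.
σ4/σ5 boundary: /vt/ splits as /v/ + /t/ (/t/ is the longest suffix that is a licit onset).
Result: rovs.sarv.nes.sav.tev.
Mapping each syllable to C/V: /rovs/ → CVCC, /sarv/ → CVCC, /nes/ → CVC, /sav/ → CVC, /tev/ → CVC.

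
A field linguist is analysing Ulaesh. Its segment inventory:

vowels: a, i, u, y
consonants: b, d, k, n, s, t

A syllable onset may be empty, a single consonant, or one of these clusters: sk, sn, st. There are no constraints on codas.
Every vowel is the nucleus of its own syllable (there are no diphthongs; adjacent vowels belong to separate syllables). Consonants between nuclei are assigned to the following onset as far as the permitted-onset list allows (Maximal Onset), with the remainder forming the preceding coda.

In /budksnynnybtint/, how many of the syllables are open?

The vowels are u, y, y, i — 4 nuclei, so 4 syllables.
σ1/σ2 boundary: /dksn/; trying suffixes from longest down, /sn/ is the first permitted one, so coda /dk/ | onset /sn/.
σ2/σ3 boundary: cluster /nn/ — the longest permitted-onset suffix is /n/; onset = /n/, preceding coda = /n/.
σ3/σ4 boundary: /bt/ — longest licit onset from the right is /t/, leaving /b/ as coda.
Result: budk.snyn.nyb.tint.
Classifying each syllable: /budk/ (closed), /snyn/ (closed), /nyb/ (closed), /tint/ (closed).
Open syllables: 0.

0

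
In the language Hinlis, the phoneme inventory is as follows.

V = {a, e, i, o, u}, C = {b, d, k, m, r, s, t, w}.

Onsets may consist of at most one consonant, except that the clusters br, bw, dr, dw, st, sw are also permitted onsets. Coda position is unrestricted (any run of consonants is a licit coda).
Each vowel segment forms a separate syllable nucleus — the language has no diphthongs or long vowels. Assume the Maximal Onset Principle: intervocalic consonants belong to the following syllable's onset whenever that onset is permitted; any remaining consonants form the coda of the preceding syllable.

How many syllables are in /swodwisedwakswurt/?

5

Nuclei (vowels): o, i, e, a, u → 5 syllables.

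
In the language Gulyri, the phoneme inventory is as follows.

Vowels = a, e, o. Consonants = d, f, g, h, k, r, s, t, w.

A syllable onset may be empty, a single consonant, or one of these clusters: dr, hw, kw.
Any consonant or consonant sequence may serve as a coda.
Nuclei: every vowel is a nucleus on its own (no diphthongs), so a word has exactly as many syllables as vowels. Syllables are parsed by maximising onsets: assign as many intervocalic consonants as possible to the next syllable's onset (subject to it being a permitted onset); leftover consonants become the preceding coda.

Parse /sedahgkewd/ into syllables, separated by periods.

Nuclei (vowels): e, a, e → 3 syllables.
Between /e/ (V1) and /a/ (V2): /d/ is a single consonant, so it becomes the next onset.
Between /a/ (V2) and /e/ (V3): cluster /hgk/ — the longest permitted-onset suffix is /k/; onset = /k/, preceding coda = /hg/.

se.dahg.kewd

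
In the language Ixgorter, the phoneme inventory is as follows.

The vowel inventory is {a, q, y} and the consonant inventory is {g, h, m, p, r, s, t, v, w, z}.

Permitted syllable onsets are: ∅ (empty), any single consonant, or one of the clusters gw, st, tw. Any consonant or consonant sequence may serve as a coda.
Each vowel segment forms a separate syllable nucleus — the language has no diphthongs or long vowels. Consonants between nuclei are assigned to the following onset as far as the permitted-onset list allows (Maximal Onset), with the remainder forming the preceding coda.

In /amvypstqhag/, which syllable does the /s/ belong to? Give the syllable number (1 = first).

The vowels are a, y, q, a — 4 nuclei, so 4 syllables.
/a…y/ gap (V1→V2): cluster /mv/ — the longest permitted-onset suffix is /v/; onset = /v/, preceding coda = /m/.
/y…q/ gap (V2→V3): cluster /pst/ — the longest permitted-onset suffix is /st/; onset = /st/, preceding coda = /p/.
/q…a/ gap (V3→V4): /h/ is a single consonant, so it becomes the next onset.
Syllabification: am.vyp.stq.hag.
The /s/ is in the onset of syllable 3 (/stq/).

3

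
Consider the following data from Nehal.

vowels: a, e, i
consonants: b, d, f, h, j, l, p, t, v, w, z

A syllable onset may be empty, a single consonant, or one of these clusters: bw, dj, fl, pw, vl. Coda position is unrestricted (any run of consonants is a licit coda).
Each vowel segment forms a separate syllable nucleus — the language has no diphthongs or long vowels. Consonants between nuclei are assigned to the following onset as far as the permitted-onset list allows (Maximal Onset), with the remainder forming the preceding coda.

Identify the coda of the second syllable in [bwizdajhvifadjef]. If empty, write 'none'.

jh

Nuclei (vowels): i, a, i, a, e → 5 syllables.
/i…a/ gap (V1→V2): /zd/; trying suffixes from longest down, /d/ is the first permitted one, so coda /z/ | onset /d/.
/a…i/ gap (V2→V3): /jhv/ splits as /jh/ + /v/ (/v/ is the longest suffix that is a licit onset).
/i…a/ gap (V3→V4): just /f/ — single C goes to the following onset.
/a…e/ gap (V4→V5): /dj/ is a licit onset in full, so it all attaches to the next syllable.
So the parse is bwiz.dajh.vi.fa.djef.
Syllable 2 is /dajh/: onset /d/, nucleus /a/, coda /jh/.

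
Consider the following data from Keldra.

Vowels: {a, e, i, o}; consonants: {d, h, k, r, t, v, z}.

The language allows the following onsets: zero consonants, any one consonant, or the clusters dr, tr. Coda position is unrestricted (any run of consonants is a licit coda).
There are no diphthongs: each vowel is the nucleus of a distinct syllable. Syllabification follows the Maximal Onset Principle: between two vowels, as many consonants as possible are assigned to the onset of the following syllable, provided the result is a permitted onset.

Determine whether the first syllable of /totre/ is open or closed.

open

Vowels present: o, e; each is a nucleus, giving 2 syllables.
Between /o/ (V1) and /e/ (V2): cluster /tr/ — /tr/ is itself a permitted onset, so the whole cluster goes right; preceding coda = ∅.
Syllabification: to.tre.
Syllable 1 is /to/; it ends in its nucleus with no coda, so it is open.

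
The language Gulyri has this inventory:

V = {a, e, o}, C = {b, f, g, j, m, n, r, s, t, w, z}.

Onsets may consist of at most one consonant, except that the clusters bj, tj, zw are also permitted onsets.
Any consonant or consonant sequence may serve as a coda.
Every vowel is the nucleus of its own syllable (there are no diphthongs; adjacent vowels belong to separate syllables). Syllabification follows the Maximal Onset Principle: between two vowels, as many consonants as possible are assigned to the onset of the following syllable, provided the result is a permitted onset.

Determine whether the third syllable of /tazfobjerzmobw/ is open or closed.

closed

Nuclei (vowels): a, o, e, o → 4 syllables.
/a…o/ gap (V1→V2): /zf/ — longest licit onset from the right is /f/, leaving /z/ as coda.
/o…e/ gap (V2→V3): /bj/ — entire cluster is a permitted onset → onset /bj/, coda ∅.
/e…o/ gap (V3→V4): /rzm/ splits as /rz/ + /m/ (/m/ is the longest suffix that is a licit onset).
Putting it together: taz.fo.bjerz.mobw.
Syllable 3 is /bjerz/ with coda /rz/, so it is closed.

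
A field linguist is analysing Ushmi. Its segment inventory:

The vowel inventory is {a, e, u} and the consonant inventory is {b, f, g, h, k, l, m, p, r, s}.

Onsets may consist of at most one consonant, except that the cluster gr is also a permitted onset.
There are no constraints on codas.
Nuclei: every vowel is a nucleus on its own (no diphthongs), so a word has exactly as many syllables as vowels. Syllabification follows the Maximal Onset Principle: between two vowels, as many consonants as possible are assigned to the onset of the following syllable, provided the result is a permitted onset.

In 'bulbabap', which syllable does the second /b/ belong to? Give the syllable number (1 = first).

Nuclei (vowels): u, a, a → 3 syllables.
σ1/σ2 boundary: /lb/ — longest licit onset from the right is /b/, leaving /l/ as coda.
σ2/σ3 boundary: just /b/ — single C goes to the following onset.
Putting it together: bul.ba.bap.
The second /b/ is in the onset of syllable 2 (/ba/).

2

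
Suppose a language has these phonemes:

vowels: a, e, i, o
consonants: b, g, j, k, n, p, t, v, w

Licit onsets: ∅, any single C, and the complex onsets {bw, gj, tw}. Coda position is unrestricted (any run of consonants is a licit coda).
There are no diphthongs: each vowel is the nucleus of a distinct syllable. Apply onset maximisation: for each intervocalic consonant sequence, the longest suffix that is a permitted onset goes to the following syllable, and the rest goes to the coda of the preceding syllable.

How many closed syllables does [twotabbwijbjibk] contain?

3

Nuclei (vowels): o, a, i, i → 4 syllables.
V1 /o/ – V2 /a/: just /t/ — single C goes to the following onset.
V2 /a/ – V3 /i/: /bbw/; trying suffixes from longest down, /bw/ is the first permitted one, so coda /b/ | onset /bw/.
V3 /i/ – V4 /i/: /jbj/ — longest licit onset from the right is /j/, leaving /jb/ as coda.
Syllabification: two.tab.bwijb.jibk.
Classifying each syllable: /two/ (open), /tab/ (closed), /bwijb/ (closed), /jibk/ (closed).
Closed syllables: 3.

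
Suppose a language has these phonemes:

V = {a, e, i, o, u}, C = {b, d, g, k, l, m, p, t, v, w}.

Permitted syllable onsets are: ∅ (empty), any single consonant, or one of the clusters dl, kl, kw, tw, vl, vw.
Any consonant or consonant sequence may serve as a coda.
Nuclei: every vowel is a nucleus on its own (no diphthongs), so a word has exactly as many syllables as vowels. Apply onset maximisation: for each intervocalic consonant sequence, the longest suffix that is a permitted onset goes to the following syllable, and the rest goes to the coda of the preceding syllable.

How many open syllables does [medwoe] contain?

Nuclei (vowels): e, o, e → 3 syllables.
σ1/σ2 boundary: /dw/ — longest licit onset from the right is /w/, leaving /d/ as coda.
σ2/σ3 boundary: no consonants, so the boundary falls immediately after /o/.
So the parse is med.wo.e.
Classifying each syllable: /med/ (closed), /wo/ (open), /e/ (open).
Open syllables: 2.

2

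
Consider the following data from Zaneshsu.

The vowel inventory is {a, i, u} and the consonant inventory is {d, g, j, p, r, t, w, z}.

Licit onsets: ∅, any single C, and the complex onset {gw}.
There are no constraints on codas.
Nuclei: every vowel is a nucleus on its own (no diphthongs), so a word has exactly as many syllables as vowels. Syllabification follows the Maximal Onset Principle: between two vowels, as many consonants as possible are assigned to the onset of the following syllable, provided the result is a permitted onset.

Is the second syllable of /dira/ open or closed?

open

The vowels are i, a — 2 nuclei, so 2 syllables.
/i…a/ gap (V1→V2): /r/ → onset of the next syllable (single consonants are always licit onsets).
So the parse is di.ra.
Syllable 2 is /ra/; it ends in its nucleus with no coda, so it is open.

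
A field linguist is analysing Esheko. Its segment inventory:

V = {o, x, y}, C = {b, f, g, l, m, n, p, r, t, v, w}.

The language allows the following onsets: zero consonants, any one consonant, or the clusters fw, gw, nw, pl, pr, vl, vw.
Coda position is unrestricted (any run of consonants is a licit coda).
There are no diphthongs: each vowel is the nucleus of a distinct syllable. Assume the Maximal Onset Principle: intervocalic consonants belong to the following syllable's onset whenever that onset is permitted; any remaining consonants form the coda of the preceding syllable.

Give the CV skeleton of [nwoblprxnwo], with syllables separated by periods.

Nuclei (vowels): o, x, o → 3 syllables.
Between /o/ (V1) and /x/ (V2): /blpr/ splits as /bl/ + /pr/ (/pr/ is the longest suffix that is a licit onset).
Between /x/ (V2) and /o/ (V3): /nw/ is a licit onset in full, so it all attaches to the next syllable.
So the parse is nwobl.prx.nwo.
Mapping each syllable to C/V: /nwobl/ → CCVCC, /prx/ → CCV, /nwo/ → CCV.

CCVCC.CCV.CCV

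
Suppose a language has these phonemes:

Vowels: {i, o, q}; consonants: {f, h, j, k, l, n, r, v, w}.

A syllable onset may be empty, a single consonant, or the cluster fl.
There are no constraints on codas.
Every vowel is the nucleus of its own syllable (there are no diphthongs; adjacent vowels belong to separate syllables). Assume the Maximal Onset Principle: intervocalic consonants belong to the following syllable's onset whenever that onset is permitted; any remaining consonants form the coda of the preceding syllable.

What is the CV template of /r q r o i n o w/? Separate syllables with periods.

Nuclei (vowels): q, o, i, o → 4 syllables.
/q…o/ gap (V1→V2): /r/ is a single consonant, so it becomes the next onset.
/o…i/ gap (V2→V3): no consonants, so the boundary falls immediately after /o/.
/i…o/ gap (V3→V4): /n/ is a single consonant, so it becomes the next onset.
So the parse is rq.ro.i.now.
Mapping each syllable to C/V: /rq/ → CV, /ro/ → CV, /i/ → V, /now/ → CVC.

CV.CV.V.CVC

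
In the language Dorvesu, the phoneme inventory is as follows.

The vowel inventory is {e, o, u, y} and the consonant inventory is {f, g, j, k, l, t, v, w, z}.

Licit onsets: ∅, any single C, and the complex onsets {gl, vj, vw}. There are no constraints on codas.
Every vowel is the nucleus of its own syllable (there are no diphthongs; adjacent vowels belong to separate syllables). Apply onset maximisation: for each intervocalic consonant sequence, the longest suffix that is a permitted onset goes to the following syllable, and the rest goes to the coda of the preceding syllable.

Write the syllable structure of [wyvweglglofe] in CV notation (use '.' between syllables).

CV.CCVCC.CCV.CV

The vowels are y, e, o, e — 4 nuclei, so 4 syllables.
/y…e/ gap (V1→V2): /vw/ is a licit onset in full, so it all attaches to the next syllable.
/e…o/ gap (V2→V3): /glgl/ — longest licit onset from the right is /gl/, leaving /gl/ as coda.
/o…e/ gap (V3→V4): just /f/ — single C goes to the following onset.
So the parse is wy.vwegl.glo.fe.
Mapping each syllable to C/V: /wy/ → CV, /vwegl/ → CCVCC, /glo/ → CCV, /fe/ → CV.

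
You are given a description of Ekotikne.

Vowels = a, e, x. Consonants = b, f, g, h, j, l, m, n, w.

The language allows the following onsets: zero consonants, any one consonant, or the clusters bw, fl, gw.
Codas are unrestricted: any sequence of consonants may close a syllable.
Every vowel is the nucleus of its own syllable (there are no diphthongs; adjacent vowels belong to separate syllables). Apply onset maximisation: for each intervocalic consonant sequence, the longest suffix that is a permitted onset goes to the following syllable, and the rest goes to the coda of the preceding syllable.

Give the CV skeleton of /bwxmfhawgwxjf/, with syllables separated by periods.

CCVCC.CVC.CCVCC

The vowels are x, a, x — 3 nuclei, so 3 syllables.
/x…a/ gap (V1→V2): cluster /mfh/ — the longest permitted-onset suffix is /h/; onset = /h/, preceding coda = /mf/.
/a…x/ gap (V2→V3): /wgw/ splits as /w/ + /gw/ (/gw/ is the longest suffix that is a licit onset).
Result: bwxmf.haw.gwxjf.
Mapping each syllable to C/V: /bwxmf/ → CCVCC, /haw/ → CVC, /gwxjf/ → CCVCC.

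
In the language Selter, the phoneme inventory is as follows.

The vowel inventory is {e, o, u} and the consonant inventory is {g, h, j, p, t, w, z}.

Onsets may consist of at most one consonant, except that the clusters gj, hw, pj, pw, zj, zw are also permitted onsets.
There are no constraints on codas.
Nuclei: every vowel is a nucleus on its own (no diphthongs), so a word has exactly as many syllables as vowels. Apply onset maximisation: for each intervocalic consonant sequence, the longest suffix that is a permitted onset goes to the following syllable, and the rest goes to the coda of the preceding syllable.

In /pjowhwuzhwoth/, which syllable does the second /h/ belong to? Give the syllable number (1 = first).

Vowels present: o, u, o; each is a nucleus, giving 3 syllables.
V1 /o/ – V2 /u/: /whw/ — longest licit onset from the right is /hw/, leaving /w/ as coda.
V2 /u/ – V3 /o/: /zhw/; trying suffixes from longest down, /hw/ is the first permitted one, so coda /z/ | onset /hw/.
Syllabification: pjow.hwuz.hwoth.
The second /h/ is in the onset of syllable 3 (/hwoth/).

3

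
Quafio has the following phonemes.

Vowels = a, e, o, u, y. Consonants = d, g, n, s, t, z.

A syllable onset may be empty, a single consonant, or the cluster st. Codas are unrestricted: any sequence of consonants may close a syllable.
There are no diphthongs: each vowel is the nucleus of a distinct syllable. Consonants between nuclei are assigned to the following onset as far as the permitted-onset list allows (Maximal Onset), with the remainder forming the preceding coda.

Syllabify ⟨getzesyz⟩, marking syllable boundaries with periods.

Nuclei (vowels): e, e, y → 3 syllables.
V1 /e/ – V2 /e/: /tz/; trying suffixes from longest down, /z/ is the first permitted one, so coda /t/ | onset /z/.
V2 /e/ – V3 /y/: /s/ is a single consonant, so it becomes the next onset.

get.ze.syz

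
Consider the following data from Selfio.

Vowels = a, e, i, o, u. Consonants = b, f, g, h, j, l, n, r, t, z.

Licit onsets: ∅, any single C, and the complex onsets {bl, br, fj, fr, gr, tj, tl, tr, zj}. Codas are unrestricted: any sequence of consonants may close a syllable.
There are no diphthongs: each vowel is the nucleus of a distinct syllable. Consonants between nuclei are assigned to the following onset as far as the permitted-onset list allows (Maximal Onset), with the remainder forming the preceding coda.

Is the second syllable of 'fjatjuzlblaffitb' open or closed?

closed

The vowels are a, u, a, i — 4 nuclei, so 4 syllables.
σ1/σ2 boundary: cluster /tj/ — /tj/ is itself a permitted onset, so the whole cluster goes right; preceding coda = ∅.
σ2/σ3 boundary: /zlbl/ — longest licit onset from the right is /bl/, leaving /zl/ as coda.
σ3/σ4 boundary: /ff/ splits as /f/ + /f/ (/f/ is the longest suffix that is a licit onset).
Syllabification: fja.tjuzl.blaf.fitb.
Syllable 2 is /tjuzl/ with coda /zl/, so it is closed.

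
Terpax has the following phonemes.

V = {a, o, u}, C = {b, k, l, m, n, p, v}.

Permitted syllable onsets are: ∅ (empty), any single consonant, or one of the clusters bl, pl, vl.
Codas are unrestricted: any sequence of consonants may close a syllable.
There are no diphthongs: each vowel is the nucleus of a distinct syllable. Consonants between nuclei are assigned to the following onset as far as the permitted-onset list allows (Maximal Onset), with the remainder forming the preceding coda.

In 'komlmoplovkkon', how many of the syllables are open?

1

Nuclei (vowels): o, o, o, o → 4 syllables.
/o…o/ gap (V1→V2): /mlm/ — longest licit onset from the right is /m/, leaving /ml/ as coda.
/o…o/ gap (V2→V3): /pl/ — entire cluster is a permitted onset → onset /pl/, coda ∅.
/o…o/ gap (V3→V4): /vkk/; trying suffixes from longest down, /k/ is the first permitted one, so coda /vk/ | onset /k/.
Result: koml.mo.plovk.kon.
Classifying each syllable: /koml/ (closed), /mo/ (open), /plovk/ (closed), /kon/ (closed).
Open syllables: 1.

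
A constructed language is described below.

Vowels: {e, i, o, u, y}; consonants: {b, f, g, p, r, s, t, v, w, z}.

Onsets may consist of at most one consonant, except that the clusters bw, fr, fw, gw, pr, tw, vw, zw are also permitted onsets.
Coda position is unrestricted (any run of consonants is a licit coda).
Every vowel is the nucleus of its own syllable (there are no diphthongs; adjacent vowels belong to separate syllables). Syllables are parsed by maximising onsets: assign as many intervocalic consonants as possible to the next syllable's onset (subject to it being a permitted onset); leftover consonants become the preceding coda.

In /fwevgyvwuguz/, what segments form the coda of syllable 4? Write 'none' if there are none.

The vowels are e, y, u, u — 4 nuclei, so 4 syllables.
σ1/σ2 boundary: /vg/ — longest licit onset from the right is /g/, leaving /v/ as coda.
σ2/σ3 boundary: /vw/ — entire cluster is a permitted onset → onset /vw/, coda ∅.
σ3/σ4 boundary: just /g/ — single C goes to the following onset.
Syllabification: fwev.gy.vwu.guz.
Syllable 4 is /guz/: onset /g/, nucleus /u/, coda /z/.

z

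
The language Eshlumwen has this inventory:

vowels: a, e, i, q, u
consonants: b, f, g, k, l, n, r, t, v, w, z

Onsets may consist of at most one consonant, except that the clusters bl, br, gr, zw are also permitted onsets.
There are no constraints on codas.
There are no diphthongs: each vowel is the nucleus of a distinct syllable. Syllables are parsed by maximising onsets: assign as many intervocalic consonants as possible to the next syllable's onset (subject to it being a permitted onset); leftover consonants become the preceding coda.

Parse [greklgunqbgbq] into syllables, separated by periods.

The vowels are e, u, q, q — 4 nuclei, so 4 syllables.
Between /e/ (V1) and /u/ (V2): /klg/; trying suffixes from longest down, /g/ is the first permitted one, so coda /kl/ | onset /g/.
Between /u/ (V2) and /q/ (V3): /n/ → onset of the next syllable (single consonants are always licit onsets).
Between /q/ (V3) and /q/ (V4): /bgb/ — longest licit onset from the right is /b/, leaving /bg/ as coda.

grekl.gu.nqbg.bq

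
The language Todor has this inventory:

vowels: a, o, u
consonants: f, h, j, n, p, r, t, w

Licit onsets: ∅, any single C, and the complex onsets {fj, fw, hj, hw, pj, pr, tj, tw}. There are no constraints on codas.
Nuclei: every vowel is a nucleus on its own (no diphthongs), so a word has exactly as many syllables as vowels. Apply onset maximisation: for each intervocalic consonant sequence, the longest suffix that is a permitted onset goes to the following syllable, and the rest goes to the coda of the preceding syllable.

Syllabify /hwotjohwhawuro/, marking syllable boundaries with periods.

The vowels are o, o, a, u, o — 5 nuclei, so 5 syllables.
/o…o/ gap (V1→V2): cluster /tj/ — /tj/ is itself a permitted onset, so the whole cluster goes right; preceding coda = ∅.
/o…a/ gap (V2→V3): /hwh/ — longest licit onset from the right is /h/, leaving /hw/ as coda.
/a…u/ gap (V3→V4): /w/ is a single consonant, so it becomes the next onset.
/u…o/ gap (V4→V5): just /r/ — single C goes to the following onset.

hwo.tjohw.ha.wu.ro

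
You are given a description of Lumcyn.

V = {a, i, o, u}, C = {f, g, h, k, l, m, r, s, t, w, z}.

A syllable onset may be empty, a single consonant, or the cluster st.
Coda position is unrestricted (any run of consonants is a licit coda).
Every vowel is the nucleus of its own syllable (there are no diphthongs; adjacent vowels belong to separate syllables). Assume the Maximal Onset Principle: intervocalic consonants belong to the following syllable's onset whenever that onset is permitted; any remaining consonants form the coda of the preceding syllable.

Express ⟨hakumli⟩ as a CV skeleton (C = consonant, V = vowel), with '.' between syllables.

Nuclei (vowels): a, u, i → 3 syllables.
Between /a/ (V1) and /u/ (V2): /k/ is a single consonant, so it becomes the next onset.
Between /u/ (V2) and /i/ (V3): cluster /ml/ — the longest permitted-onset suffix is /l/; onset = /l/, preceding coda = /m/.
So the parse is ha.kum.li.
Mapping each syllable to C/V: /ha/ → CV, /kum/ → CVC, /li/ → CV.

CV.CVC.CV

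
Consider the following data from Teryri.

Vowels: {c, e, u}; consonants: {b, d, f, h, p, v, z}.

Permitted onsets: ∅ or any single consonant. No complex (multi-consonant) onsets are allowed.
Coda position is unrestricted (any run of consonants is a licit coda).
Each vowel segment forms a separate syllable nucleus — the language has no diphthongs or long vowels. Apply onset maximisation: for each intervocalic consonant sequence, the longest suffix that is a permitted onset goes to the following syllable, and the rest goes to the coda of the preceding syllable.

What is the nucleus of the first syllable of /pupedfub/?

Vowels present: u, e, u; each is a nucleus, giving 3 syllables.
The first nucleus (vowel 1 from the left) is /u/.

u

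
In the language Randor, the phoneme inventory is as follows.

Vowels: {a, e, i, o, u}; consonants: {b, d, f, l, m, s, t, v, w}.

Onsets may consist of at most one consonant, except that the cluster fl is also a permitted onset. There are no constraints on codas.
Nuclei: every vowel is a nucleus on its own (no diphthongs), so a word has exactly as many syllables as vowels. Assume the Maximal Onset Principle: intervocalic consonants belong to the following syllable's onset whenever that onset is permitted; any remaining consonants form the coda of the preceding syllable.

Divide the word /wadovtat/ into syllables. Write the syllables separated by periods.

The vowels are a, o, a — 3 nuclei, so 3 syllables.
/a…o/ gap (V1→V2): /d/ → onset of the next syllable (single consonants are always licit onsets).
/o…a/ gap (V2→V3): /vt/; trying suffixes from longest down, /t/ is the first permitted one, so coda /v/ | onset /t/.

wa.dov.tat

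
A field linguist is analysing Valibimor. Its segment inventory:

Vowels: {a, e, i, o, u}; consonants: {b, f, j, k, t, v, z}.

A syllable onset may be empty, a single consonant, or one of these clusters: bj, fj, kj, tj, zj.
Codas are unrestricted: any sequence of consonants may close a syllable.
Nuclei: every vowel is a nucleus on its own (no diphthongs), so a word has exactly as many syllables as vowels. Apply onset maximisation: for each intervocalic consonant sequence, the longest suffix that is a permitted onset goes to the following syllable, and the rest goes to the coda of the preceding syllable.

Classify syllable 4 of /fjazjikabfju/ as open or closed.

open

Nuclei (vowels): a, i, a, u → 4 syllables.
/a…i/ gap (V1→V2): /zj/ — entire cluster is a permitted onset → onset /zj/, coda ∅.
/i…a/ gap (V2→V3): just /k/ — single C goes to the following onset.
/a…u/ gap (V3→V4): /bfj/ — longest licit onset from the right is /fj/, leaving /b/ as coda.
Result: fja.zji.kab.fju.
Syllable 4 is /fju/; it ends in its nucleus with no coda, so it is open.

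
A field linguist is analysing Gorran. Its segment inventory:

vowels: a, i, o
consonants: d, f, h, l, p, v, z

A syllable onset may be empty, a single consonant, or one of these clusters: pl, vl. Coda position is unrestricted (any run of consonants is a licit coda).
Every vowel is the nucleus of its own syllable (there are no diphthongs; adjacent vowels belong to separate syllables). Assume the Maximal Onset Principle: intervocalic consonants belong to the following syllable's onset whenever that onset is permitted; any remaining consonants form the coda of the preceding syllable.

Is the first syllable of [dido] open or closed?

Vowels present: i, o; each is a nucleus, giving 2 syllables.
σ1/σ2 boundary: /d/ → onset of the next syllable (single consonants are always licit onsets).
Syllabification: di.do.
Syllable 1 is /di/; it ends in its nucleus with no coda, so it is open.

open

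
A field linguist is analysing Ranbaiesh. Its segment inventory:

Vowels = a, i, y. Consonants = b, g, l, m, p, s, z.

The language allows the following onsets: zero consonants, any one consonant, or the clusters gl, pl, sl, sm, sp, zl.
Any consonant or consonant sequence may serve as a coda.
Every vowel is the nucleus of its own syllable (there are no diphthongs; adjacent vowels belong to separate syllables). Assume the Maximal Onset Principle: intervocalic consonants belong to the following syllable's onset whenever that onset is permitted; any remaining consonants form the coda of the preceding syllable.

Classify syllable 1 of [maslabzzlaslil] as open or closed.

open

Vowels present: a, a, a, i; each is a nucleus, giving 4 syllables.
σ1/σ2 boundary: /sl/ — entire cluster is a permitted onset → onset /sl/, coda ∅.
σ2/σ3 boundary: /bzzl/ splits as /bz/ + /zl/ (/zl/ is the longest suffix that is a licit onset).
σ3/σ4 boundary: cluster /sl/ — /sl/ is itself a permitted onset, so the whole cluster goes right; preceding coda = ∅.
Putting it together: ma.slabz.zla.slil.
Syllable 1 is /ma/; it ends in its nucleus with no coda, so it is open.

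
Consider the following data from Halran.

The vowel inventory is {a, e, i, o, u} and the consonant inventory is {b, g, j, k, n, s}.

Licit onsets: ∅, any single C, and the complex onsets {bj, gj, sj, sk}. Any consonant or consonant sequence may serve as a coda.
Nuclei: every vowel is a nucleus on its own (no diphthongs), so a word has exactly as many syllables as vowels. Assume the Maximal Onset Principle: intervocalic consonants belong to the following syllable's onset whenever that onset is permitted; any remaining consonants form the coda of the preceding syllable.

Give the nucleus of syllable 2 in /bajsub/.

u

Nuclei (vowels): a, u → 2 syllables.
The second nucleus (vowel 2 from the left) is /u/.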